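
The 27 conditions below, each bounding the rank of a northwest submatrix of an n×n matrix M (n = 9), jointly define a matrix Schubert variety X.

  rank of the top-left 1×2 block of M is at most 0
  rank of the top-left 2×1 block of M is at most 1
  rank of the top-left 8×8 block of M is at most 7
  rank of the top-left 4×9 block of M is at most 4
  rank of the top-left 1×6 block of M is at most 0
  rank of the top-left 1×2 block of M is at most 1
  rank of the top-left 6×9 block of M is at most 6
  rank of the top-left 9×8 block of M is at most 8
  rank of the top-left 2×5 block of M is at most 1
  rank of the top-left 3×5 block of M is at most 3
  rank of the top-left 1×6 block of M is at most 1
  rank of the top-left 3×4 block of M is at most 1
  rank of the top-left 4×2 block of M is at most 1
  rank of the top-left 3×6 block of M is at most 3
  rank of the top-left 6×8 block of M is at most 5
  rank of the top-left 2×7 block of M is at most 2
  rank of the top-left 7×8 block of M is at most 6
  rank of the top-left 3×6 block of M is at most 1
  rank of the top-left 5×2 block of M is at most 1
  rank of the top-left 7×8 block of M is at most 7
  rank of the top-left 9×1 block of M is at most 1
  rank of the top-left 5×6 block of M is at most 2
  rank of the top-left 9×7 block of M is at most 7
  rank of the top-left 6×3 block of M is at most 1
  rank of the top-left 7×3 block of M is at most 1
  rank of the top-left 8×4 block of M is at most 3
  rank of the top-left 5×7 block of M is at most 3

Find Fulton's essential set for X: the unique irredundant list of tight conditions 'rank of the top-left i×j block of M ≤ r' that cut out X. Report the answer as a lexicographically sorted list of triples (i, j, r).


The tightest implied rank at each (i,j), from the 27 conditions:

  row 1: 0 | 0 | 0 | 0 | 0 | 0 | 1 | 1 | 1
  row 2: 1 | 1 | 1 | 1 | 1 | 1 | 2 | 2 | 2
  row 3: 1 | 1 | 1 | 1 | 1 | 1 | 2 | 3 | 3
  row 4: 1 | 1 | 1 | 2 | 2 | 2 | 3 | 4 | 4
  row 5: 1 | 1 | 1 | 2 | 2 | 2 | 3 | 4 | 5
  row 6: 1 | 1 | 1 | 2 | 3 | 3 | 4 | 5 | 6
  row 7: 1 | 1 | 1 | 2 | 3 | 4 | 5 | 6 | 7
  row 8: 1 | 2 | 2 | 3 | 4 | 5 | 6 | 7 | 8
  row 9: 1 | 2 | 3 | 4 | 5 | 6 | 7 | 8 | 9

the unique w with this rank table is (7, 1, 8, 4, 9, 5, 6, 2, 3).

4 SE-corners of the 21-cell Rothe diagram give Ess(w):

[(1, 6, 0), (3, 6, 1), (5, 6, 2), (7, 3, 1)]


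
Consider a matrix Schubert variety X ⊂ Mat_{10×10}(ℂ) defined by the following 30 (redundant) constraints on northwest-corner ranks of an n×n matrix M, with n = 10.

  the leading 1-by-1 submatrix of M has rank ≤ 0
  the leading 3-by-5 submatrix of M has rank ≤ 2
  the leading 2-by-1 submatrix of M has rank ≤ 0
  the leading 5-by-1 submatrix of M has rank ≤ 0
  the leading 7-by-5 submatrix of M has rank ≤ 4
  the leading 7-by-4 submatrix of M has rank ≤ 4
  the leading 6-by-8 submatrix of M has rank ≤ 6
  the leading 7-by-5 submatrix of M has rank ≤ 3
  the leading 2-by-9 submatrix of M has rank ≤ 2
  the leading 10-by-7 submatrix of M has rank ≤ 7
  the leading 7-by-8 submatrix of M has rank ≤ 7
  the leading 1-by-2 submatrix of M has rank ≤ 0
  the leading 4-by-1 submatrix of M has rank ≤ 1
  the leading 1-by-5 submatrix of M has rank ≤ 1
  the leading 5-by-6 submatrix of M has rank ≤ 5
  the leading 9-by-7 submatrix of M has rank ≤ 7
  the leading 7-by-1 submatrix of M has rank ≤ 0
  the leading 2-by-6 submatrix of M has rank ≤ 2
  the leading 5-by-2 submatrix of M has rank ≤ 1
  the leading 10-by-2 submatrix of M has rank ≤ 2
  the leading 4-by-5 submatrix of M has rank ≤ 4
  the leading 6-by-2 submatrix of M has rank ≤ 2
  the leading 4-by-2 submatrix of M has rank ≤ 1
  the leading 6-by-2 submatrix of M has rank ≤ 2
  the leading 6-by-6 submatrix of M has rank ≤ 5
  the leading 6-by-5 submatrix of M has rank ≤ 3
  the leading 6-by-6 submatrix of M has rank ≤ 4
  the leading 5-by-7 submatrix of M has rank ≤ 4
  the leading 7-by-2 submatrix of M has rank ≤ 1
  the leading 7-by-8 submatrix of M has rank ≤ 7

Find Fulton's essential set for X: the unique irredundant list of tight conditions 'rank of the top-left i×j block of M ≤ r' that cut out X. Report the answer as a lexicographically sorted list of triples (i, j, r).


The tightest implied rank at each (i,j), from the 30 conditions:

  R[1]: 0, 0, 1, 1, 1, 1, 1, 1, 1, 1
  R[2]: 0, 1, 2, 2, 2, 2, 2, 2, 2, 2
  R[3]: 0, 1, 2, 2, 2, 3, 3, 3, 3, 3
  R[4]: 0, 1, 2, 3, 3, 4, 4, 4, 4, 4
  R[5]: 0, 1, 2, 3, 3, 4, 4, 5, 5, 5
  R[6]: 0, 1, 2, 3, 3, 4, 5, 6, 6, 6
  R[7]: 0, 1, 2, 3, 3, 4, 5, 6, 7, 7
  R[8]: 1, 2, 3, 4, 4, 5, 6, 7, 8, 8
  R[9]: 1, 2, 3, 4, 5, 6, 7, 8, 9, 9
  R[10]: 1, 2, 3, 4, 5, 6, 7, 8, 9, 10

hence w(1..10) = (3, 2, 6, 4, 8, 7, 9, 1, 5, 10).

D(w) has 14 cells with 5 SE-corners; essential set:

[(1, 2, 0), (3, 5, 2), (5, 7, 4), (7, 1, 0), (7, 5, 3)]


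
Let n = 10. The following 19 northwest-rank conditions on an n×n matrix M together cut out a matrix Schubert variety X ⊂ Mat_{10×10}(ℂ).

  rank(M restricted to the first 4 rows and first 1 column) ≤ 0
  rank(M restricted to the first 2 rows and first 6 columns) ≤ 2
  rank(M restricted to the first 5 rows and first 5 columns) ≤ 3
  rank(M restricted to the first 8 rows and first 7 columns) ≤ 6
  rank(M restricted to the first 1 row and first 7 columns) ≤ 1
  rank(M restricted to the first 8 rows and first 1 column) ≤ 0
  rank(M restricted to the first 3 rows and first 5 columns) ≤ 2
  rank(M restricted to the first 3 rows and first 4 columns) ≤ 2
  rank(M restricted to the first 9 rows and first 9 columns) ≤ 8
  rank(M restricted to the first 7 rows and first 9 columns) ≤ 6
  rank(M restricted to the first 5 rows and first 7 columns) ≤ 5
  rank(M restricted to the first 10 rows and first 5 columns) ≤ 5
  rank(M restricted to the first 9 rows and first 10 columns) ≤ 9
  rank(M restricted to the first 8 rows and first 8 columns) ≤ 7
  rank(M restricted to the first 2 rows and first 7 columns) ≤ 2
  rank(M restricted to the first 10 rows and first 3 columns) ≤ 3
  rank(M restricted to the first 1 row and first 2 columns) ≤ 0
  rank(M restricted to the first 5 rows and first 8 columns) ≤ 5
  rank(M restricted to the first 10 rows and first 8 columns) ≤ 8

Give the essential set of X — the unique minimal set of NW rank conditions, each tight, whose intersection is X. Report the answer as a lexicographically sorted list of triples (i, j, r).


Rank table r_w(10×10) implied by the 19 constraints:

  i=1: 0 | 0 | 1 | 1 | 1 | 1 | 1 | 1 | 1 | 1
  i=2: 0 | 1 | 2 | 2 | 2 | 2 | 2 | 2 | 2 | 2
  i=3: 0 | 1 | 2 | 2 | 2 | 3 | 3 | 3 | 3 | 3
  i=4: 0 | 1 | 2 | 3 | 3 | 4 | 4 | 4 | 4 | 4
  i=5: 0 | 1 | 2 | 3 | 3 | 4 | 5 | 5 | 5 | 5
  i=6: 0 | 1 | 2 | 3 | 4 | 5 | 6 | 6 | 6 | 6
  i=7: 0 | 1 | 2 | 3 | 4 | 5 | 6 | 6 | 6 | 7
  i=8: 0 | 1 | 2 | 3 | 4 | 5 | 6 | 7 | 7 | 8
  i=9: 1 | 2 | 3 | 4 | 5 | 6 | 7 | 8 | 8 | 9
  i=10: 1 | 2 | 3 | 4 | 5 | 6 | 7 | 8 | 9 | 10

reading off 1-entries of Δ²R: w = (3, 2, 6, 4, 7, 5, 10, 8, 1, 9).

Fulton essential set (5 of the 14 Rothe cells):

[(1, 2, 0), (3, 5, 2), (5, 5, 3), (7, 9, 6), (8, 1, 0)]


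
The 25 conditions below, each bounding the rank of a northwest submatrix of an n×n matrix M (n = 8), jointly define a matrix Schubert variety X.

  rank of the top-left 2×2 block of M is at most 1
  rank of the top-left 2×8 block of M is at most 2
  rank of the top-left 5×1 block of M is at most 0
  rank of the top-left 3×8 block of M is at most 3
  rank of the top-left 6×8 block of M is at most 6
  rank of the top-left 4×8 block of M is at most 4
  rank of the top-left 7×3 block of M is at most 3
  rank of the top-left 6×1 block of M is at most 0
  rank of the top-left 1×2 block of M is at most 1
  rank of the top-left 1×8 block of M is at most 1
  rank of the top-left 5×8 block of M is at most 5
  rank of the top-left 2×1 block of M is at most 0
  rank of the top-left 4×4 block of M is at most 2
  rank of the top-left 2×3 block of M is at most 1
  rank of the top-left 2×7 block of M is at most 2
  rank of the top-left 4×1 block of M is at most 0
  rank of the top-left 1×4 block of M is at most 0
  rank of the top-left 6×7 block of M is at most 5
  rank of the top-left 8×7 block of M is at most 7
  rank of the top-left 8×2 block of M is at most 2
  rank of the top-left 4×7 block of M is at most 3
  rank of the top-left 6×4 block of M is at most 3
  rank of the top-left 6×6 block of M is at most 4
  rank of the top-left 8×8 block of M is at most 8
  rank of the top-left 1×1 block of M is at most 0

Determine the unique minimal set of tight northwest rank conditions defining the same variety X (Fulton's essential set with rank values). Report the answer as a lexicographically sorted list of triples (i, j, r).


The tightest implied rank at each (i,j), from the 25 conditions:

  row 1: 0 0 0 0 1 1 1 1
  row 2: 0 1 1 1 2 2 2 2
  row 3: 0 1 2 2 3 3 3 3
  row 4: 0 1 2 2 3 3 3 4
  row 5: 0 1 2 3 4 4 4 5
  row 6: 0 1 2 3 4 4 5 6
  row 7: 1 2 3 4 5 5 6 7
  row 8: 1 2 3 4 5 6 7 8

giving w = (5, 2, 3, 8, 4, 7, 1, 6) via Δ²R.

5 SE-corners of the 13-cell Rothe diagram give Ess(w):

[(1, 4, 0), (4, 4, 2), (4, 7, 3), (6, 1, 0), (6, 6, 4)]


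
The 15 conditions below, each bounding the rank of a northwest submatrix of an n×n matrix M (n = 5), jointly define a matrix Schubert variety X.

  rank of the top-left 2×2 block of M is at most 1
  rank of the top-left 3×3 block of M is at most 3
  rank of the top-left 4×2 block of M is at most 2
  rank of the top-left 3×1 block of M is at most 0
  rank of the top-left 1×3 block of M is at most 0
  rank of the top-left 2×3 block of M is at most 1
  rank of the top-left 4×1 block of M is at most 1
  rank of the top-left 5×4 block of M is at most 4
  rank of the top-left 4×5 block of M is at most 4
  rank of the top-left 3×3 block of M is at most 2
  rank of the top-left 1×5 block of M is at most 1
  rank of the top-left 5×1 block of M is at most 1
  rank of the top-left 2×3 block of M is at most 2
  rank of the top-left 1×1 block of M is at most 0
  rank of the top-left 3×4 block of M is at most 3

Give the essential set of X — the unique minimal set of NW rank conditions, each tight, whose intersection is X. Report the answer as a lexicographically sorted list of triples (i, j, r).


Reconstructing r_w from the 15 given conditions:

  row 1: 0 0 0 1 1
  row 2: 0 1 1 2 2
  row 3: 0 1 2 3 3
  row 4: 1 2 3 4 4
  row 5: 1 2 3 4 5

the unique w with this rank table is (4, 2, 3, 1, 5).

Rothe diagram D(w) (5 cells), 2 SE-corners (essential conditions):

[(1, 3, 0), (3, 1, 0)]


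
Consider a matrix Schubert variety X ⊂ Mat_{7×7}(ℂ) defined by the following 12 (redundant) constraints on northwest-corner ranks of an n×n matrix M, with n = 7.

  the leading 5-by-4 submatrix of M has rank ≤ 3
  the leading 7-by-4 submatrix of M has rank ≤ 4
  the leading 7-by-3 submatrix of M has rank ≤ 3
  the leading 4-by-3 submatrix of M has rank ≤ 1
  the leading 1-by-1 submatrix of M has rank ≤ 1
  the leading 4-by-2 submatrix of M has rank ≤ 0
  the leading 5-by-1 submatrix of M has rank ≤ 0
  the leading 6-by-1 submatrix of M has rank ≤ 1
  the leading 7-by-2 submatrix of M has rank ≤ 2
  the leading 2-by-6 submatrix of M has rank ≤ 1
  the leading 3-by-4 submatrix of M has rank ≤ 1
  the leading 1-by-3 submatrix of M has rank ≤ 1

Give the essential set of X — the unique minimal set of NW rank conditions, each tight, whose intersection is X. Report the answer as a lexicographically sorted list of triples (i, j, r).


Computing R[i][j] = min implied NW-rank bound (n=7, 12 conditions):

  row 1: 0, 0, 1, 1, 1, 1, 1
  row 2: 0, 0, 1, 1, 1, 1, 2
  row 3: 0, 0, 1, 1, 2, 2, 3
  row 4: 0, 0, 1, 2, 3, 3, 4
  row 5: 0, 1, 2, 3, 4, 4, 5
  row 6: 1, 2, 3, 4, 5, 5, 6
  row 7: 1, 2, 3, 4, 5, 6, 7

giving w = (3, 7, 5, 4, 2, 1, 6) via Δ²R.

D(w) has 13 cells with 4 SE-corners; essential set:

[(2, 6, 1), (3, 4, 1), (4, 2, 0), (5, 1, 0)]


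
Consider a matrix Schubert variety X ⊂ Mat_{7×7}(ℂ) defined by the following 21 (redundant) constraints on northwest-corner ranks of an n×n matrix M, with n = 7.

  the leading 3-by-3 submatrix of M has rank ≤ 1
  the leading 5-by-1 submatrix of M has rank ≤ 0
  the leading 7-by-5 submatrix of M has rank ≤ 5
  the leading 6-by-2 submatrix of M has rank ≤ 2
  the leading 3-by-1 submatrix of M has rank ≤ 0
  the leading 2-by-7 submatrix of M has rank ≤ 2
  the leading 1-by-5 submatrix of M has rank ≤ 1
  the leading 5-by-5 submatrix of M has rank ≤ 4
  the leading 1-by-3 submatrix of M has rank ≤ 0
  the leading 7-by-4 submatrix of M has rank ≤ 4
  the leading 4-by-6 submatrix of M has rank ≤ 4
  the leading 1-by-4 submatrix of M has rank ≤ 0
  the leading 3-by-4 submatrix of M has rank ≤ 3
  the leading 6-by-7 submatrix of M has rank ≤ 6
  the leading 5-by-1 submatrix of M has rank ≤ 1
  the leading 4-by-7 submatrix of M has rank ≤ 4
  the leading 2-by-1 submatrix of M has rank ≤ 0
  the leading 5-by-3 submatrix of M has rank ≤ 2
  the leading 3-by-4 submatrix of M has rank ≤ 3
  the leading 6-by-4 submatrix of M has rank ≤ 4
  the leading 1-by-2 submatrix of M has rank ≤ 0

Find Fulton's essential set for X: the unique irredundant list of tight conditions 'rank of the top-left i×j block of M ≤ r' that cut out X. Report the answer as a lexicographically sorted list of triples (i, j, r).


Recovering R(i,j) via the rank-extension bound from the 21 conditions:

  0  0  0  0  1  1  1
  0  1  1  1  2  2  2
  0  1  1  2  3  3  3
  0  1  2  3  4  4  4
  0  1  2  3  4  5  5
  1  2  3  4  5  6  6
  1  2  3  4  5  6  7

second differences of R give the permutation w = (5, 2, 4, 3, 6, 1, 7).

Rothe diagram D(w) (9 cells), 3 SE-corners (essential conditions):

[(1, 4, 0), (3, 3, 1), (5, 1, 0)]


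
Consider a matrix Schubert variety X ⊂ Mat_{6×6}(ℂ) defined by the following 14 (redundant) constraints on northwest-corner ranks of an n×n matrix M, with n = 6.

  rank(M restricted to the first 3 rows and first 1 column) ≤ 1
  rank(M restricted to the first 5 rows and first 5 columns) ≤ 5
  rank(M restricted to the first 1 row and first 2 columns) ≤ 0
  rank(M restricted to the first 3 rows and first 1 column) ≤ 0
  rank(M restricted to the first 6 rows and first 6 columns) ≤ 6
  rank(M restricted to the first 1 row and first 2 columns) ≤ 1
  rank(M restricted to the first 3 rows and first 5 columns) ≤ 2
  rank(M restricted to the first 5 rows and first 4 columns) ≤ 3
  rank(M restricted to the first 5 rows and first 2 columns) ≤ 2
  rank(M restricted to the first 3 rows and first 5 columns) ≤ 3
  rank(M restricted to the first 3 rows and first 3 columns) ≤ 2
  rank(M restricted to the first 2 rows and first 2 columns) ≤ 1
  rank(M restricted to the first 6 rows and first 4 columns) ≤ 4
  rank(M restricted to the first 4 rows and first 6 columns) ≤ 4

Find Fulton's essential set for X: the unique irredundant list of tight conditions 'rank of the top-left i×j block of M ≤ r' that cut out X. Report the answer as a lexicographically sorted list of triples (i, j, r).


Recovering R(i,j) via the rank-extension bound from the 14 conditions:

  R[1]: 0 | 0 | 1 | 1 | 1 | 1
  R[2]: 0 | 1 | 2 | 2 | 2 | 2
  R[3]: 0 | 1 | 2 | 2 | 2 | 3
  R[4]: 1 | 2 | 3 | 3 | 3 | 4
  R[5]: 1 | 2 | 3 | 3 | 4 | 5
  R[6]: 1 | 2 | 3 | 4 | 5 | 6

hence w(1..6) = (3, 2, 6, 1, 5, 4).

|D(w)|=7, |Ess(w)|=4:

[(1, 2, 0), (3, 1, 0), (3, 5, 2), (5, 4, 3)]


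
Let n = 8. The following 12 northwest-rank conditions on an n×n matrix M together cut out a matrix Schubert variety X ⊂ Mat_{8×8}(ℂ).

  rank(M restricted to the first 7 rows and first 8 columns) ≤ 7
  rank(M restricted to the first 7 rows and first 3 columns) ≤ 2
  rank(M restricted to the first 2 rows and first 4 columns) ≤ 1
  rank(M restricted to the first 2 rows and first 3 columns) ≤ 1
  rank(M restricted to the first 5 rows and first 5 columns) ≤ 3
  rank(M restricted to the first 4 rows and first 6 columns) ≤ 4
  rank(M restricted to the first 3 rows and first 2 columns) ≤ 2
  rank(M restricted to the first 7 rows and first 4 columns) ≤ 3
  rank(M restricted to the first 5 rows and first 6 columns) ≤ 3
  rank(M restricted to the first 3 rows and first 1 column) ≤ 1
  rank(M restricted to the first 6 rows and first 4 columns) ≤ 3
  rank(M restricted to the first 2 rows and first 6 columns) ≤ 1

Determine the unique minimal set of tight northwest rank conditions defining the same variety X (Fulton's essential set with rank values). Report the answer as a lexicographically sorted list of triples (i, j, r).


The tightest implied rank at each (i,j), from the 12 conditions:

  i=1: 1 | 1 | 1 | 1 | 1 | 1 | 1 | 1
  i=2: 1 | 1 | 1 | 1 | 1 | 1 | 2 | 2
  i=3: 1 | 2 | 2 | 2 | 2 | 2 | 3 | 3
  i=4: 1 | 2 | 2 | 3 | 3 | 3 | 4 | 4
  i=5: 1 | 2 | 2 | 3 | 3 | 3 | 4 | 5
  i=6: 1 | 2 | 2 | 3 | 4 | 4 | 5 | 6
  i=7: 1 | 2 | 2 | 3 | 4 | 5 | 6 | 7
  i=8: 1 | 2 | 3 | 4 | 5 | 6 | 7 | 8

the unique w with this rank table is (1, 7, 2, 4, 8, 5, 6, 3).

Fulton essential set (3 of the 11 Rothe cells):

[(2, 6, 1), (5, 6, 3), (7, 3, 2)]


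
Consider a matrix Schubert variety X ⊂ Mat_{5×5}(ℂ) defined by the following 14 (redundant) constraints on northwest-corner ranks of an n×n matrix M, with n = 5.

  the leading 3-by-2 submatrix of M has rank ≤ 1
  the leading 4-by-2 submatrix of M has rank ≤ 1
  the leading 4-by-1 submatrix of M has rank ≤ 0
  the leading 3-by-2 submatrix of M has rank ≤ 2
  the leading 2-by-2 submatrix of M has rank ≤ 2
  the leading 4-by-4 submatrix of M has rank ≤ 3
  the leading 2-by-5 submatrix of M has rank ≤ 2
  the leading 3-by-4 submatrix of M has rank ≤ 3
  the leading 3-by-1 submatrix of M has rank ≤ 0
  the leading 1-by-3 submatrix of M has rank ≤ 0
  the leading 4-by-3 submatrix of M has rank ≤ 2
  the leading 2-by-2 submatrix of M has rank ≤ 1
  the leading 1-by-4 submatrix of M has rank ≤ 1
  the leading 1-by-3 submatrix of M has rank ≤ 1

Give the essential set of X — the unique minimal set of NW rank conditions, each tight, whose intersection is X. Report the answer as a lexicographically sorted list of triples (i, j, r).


Propagating the 14 rank bounds to every northwest block:

  0 0 0 1 1
  0 1 1 2 2
  0 1 2 3 3
  0 1 2 3 4
  1 2 3 4 5

so w = (4, 2, 3, 5, 1).

Rothe diagram D(w) (6 cells), 2 SE-corners (essential conditions):

[(1, 3, 0), (4, 1, 0)]


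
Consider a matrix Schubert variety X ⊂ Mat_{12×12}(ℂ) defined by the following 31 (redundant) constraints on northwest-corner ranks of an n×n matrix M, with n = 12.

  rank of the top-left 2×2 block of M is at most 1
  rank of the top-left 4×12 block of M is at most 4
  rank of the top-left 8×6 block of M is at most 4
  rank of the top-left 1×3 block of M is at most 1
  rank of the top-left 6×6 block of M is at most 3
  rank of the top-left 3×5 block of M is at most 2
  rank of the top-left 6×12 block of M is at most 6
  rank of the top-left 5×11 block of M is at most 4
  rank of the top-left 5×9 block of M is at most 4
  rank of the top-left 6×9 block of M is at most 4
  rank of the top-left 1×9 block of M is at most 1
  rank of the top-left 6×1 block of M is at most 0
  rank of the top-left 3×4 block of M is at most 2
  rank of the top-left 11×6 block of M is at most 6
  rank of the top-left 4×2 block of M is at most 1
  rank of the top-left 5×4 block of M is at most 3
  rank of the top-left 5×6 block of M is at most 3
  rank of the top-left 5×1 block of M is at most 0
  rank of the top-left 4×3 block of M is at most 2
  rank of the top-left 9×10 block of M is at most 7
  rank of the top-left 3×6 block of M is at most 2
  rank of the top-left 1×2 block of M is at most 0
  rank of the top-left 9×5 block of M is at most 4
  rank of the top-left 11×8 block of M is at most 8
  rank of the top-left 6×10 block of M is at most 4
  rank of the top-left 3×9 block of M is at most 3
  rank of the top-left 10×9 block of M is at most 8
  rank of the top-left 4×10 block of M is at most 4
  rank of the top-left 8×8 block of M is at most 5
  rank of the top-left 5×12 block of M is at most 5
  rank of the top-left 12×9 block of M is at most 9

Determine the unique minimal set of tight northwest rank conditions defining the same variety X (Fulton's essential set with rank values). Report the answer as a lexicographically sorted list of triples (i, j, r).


Rank table r_w(12×12) implied by the 31 constraints:

  i=1: 0, 0, 1, 1, 1, 1, 1, 1, 1, 1, 1, 1
  i=2: 0, 1, 2, 2, 2, 2, 2, 2, 2, 2, 2, 2
  i=3: 0, 1, 2, 2, 2, 2, 3, 3, 3, 3, 3, 3
  i=4: 0, 1, 2, 3, 3, 3, 4, 4, 4, 4, 4, 4
  i=5: 0, 1, 2, 3, 3, 3, 4, 4, 4, 4, 4, 5
  i=6: 0, 1, 2, 3, 3, 3, 4, 4, 4, 4, 5, 6
  i=7: 1, 2, 3, 4, 4, 4, 5, 5, 5, 5, 6, 7
  i=8: 1, 2, 3, 4, 4, 4, 5, 5, 6, 6, 7, 8
  i=9: 1, 2, 3, 4, 4, 5, 6, 6, 7, 7, 8, 9
  i=10: 1, 2, 3, 4, 5, 6, 7, 7, 8, 8, 9, 10
  i=11: 1, 2, 3, 4, 5, 6, 7, 8, 9, 9, 10, 11
  i=12: 1, 2, 3, 4, 5, 6, 7, 8, 9, 10, 11, 12

giving w = (3, 2, 7, 4, 12, 11, 1, 9, 6, 5, 8, 10) via Δ²R.

ℓ(w)=25; the 9 essential cells (i,j,r):

[(1, 2, 0), (3, 6, 2), (5, 11, 4), (6, 1, 0), (6, 6, 3), (6, 10, 4), (8, 6, 4), (8, 8, 5), (9, 5, 4)]


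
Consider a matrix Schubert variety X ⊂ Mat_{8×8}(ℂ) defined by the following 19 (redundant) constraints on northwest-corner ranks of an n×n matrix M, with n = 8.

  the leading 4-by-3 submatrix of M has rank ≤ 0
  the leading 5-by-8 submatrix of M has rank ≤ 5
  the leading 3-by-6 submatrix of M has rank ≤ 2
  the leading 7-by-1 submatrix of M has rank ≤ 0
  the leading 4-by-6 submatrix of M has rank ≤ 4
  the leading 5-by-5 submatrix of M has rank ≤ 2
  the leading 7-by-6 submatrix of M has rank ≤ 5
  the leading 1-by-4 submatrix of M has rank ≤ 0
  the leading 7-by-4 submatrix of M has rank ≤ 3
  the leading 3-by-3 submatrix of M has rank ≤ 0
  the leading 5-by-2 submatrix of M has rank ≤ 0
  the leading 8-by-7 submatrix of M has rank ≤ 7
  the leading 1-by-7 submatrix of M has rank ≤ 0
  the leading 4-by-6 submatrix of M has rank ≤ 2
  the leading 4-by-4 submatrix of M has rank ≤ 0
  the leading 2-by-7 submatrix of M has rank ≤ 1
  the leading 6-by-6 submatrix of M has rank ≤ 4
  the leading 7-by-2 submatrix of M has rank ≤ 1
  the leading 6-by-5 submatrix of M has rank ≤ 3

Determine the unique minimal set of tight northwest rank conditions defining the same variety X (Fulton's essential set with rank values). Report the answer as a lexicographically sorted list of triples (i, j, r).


Propagating the 19 rank bounds to every northwest block:

  R[1]: 0 | 0 | 0 | 0 | 0 | 0 | 0 | 1
  R[2]: 0 | 0 | 0 | 0 | 1 | 1 | 1 | 2
  R[3]: 0 | 0 | 0 | 0 | 1 | 2 | 2 | 3
  R[4]: 0 | 0 | 0 | 0 | 1 | 2 | 3 | 4
  R[5]: 0 | 0 | 1 | 1 | 2 | 3 | 4 | 5
  R[6]: 0 | 1 | 2 | 2 | 3 | 4 | 5 | 6
  R[7]: 0 | 1 | 2 | 3 | 4 | 5 | 6 | 7
  R[8]: 1 | 2 | 3 | 4 | 5 | 6 | 7 | 8

hence w(1..8) = (8, 5, 6, 7, 3, 2, 4, 1).

Fulton essential set (4 of the 23 Rothe cells):

[(1, 7, 0), (4, 4, 0), (5, 2, 0), (7, 1, 0)]


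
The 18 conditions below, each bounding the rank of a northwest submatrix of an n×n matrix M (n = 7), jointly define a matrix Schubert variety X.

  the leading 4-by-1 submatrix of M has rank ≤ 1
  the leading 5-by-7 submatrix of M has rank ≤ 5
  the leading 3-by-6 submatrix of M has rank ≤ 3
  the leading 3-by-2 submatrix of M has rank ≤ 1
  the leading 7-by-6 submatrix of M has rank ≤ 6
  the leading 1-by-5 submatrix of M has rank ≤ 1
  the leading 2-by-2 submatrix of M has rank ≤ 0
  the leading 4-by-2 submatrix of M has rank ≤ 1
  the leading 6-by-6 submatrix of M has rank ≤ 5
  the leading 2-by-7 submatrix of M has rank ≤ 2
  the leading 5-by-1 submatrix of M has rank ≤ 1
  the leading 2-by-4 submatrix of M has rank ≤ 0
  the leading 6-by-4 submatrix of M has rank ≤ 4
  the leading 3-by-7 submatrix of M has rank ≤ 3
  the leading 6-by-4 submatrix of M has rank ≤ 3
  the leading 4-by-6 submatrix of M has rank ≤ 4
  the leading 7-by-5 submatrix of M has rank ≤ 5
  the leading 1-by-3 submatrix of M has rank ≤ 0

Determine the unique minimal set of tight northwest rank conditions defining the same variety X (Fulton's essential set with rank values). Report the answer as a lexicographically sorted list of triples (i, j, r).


Rank table r_w(7×7) implied by the 18 constraints:

  i=1: 0, 0, 0, 0, 1, 1, 1
  i=2: 0, 0, 0, 0, 1, 2, 2
  i=3: 1, 1, 1, 1, 2, 3, 3
  i=4: 1, 1, 2, 2, 3, 4, 4
  i=5: 1, 2, 3, 3, 4, 5, 5
  i=6: 1, 2, 3, 3, 4, 5, 6
  i=7: 1, 2, 3, 4, 5, 6, 7

so w = (5, 6, 1, 3, 2, 7, 4).

Rothe diagram D(w) (10 cells), 3 SE-corners (essential conditions):

[(2, 4, 0), (4, 2, 1), (6, 4, 3)]


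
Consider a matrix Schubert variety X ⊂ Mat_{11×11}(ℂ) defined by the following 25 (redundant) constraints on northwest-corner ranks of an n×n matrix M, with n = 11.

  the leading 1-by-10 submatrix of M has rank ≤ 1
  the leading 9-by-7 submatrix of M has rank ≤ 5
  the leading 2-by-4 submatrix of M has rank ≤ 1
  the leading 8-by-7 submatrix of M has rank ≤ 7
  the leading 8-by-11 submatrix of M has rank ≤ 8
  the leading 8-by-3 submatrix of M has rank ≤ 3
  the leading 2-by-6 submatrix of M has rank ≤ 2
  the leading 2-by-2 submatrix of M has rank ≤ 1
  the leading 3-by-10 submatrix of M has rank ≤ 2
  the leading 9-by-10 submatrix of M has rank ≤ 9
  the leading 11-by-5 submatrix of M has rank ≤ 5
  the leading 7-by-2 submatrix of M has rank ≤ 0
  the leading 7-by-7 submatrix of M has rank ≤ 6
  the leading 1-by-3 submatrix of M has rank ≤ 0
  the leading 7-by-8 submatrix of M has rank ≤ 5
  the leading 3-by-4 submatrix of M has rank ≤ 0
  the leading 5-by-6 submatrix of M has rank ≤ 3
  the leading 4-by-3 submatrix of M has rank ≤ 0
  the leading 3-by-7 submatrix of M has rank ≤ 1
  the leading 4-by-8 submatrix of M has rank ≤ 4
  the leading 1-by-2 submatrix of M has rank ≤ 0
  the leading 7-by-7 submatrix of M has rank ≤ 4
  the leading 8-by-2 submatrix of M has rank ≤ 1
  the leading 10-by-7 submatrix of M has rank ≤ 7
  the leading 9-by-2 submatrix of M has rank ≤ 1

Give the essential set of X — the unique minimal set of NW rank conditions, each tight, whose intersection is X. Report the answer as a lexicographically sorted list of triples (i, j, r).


Computing R[i][j] = min implied NW-rank bound (n=11, 25 conditions):

  R[1]: 0 0 0 0 1 1 1 1 1 1 1
  R[2]: 0 0 0 0 1 1 1 2 2 2 2
  R[3]: 0 0 0 0 1 1 1 2 2 2 3
  R[4]: 0 0 0 1 2 2 2 3 3 3 4
  R[5]: 0 0 1 2 3 3 3 4 4 4 5
  R[6]: 0 0 1 2 3 4 4 5 5 5 6
  R[7]: 0 0 1 2 3 4 4 5 6 6 7
  R[8]: 1 1 2 3 4 5 5 6 7 7 8
  R[9]: 1 1 2 3 4 5 5 6 7 8 9
  R[10]: 1 2 3 4 5 6 6 7 8 9 10
  R[11]: 1 2 3 4 5 6 7 8 9 10 11

giving w = (5, 8, 11, 4, 3, 6, 9, 1, 10, 2, 7) via Δ²R.

ℓ(w)=30; the 8 essential cells (i,j,r):

[(3, 4, 0), (3, 7, 1), (3, 10, 2), (4, 3, 0), (7, 2, 0), (7, 7, 4), (9, 2, 1), (9, 7, 5)]


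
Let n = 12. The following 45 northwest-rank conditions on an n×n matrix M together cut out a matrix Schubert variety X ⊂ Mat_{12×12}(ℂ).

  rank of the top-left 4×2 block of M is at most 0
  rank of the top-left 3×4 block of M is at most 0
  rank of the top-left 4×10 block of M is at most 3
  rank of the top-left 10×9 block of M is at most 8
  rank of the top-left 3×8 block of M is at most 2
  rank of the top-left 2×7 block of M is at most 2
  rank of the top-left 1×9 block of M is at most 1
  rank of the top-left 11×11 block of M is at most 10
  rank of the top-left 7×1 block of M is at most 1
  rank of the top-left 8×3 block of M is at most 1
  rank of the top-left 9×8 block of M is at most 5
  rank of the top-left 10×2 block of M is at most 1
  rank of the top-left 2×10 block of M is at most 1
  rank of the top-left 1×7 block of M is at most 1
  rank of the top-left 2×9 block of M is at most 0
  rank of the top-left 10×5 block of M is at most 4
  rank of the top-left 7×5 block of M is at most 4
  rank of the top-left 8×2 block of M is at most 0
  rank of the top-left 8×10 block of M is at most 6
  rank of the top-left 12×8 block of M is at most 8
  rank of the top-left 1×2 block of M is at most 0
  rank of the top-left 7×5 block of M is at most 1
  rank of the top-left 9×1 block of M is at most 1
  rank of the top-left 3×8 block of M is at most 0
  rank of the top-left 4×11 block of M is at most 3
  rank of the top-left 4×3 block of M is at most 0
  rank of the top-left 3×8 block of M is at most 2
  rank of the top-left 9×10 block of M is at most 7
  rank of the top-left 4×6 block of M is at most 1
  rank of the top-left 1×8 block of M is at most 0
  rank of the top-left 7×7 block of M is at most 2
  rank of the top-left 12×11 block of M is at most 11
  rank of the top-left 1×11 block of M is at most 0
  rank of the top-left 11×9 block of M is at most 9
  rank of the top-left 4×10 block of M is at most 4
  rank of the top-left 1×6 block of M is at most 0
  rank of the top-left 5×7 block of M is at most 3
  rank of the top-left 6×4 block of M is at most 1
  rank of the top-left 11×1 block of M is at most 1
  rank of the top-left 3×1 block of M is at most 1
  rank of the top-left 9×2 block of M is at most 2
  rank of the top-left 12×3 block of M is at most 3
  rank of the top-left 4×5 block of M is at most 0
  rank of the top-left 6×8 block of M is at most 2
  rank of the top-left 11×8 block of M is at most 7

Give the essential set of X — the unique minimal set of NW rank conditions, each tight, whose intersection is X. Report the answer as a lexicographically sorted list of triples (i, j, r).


Recovering R(i,j) via the rank-extension bound from the 45 conditions:

  i=1: 0  0  0  0  0  0  0  0  0  0  0  1
  i=2: 0  0  0  0  0  0  0  0  0  1  1  2
  i=3: 0  0  0  0  0  0  0  0  1  2  2  3
  i=4: 0  0  0  0  0  1  1  1  2  3  3  4
  i=5: 0  0  1  1  1  2  2  2  3  4  4  5
  i=6: 0  0  1  1  1  2  2  2  3  4  5  6
  i=7: 0  0  1  1  1  2  2  3  4  5  6  7
  i=8: 0  0  1  2  2  3  3  4  5  6  7  8
  i=9: 1  1  2  3  3  4  4  5  6  7  8  9
  i=10: 1  1  2  3  4  5  5  6  7  8  9  10
  i=11: 1  2  3  4  5  6  6  7  8  9  10  11
  i=12: 1  2  3  4  5  6  7  8  9  10  11  12

the unique w with this rank table is (12, 10, 9, 6, 3, 11, 8, 4, 1, 5, 2, 7).

ℓ(w)=49; the 9 essential cells (i,j,r):

[(1, 11, 0), (2, 9, 0), (3, 8, 0), (4, 5, 0), (6, 8, 2), (7, 5, 1), (7, 7, 2), (8, 2, 0), (10, 2, 1)]


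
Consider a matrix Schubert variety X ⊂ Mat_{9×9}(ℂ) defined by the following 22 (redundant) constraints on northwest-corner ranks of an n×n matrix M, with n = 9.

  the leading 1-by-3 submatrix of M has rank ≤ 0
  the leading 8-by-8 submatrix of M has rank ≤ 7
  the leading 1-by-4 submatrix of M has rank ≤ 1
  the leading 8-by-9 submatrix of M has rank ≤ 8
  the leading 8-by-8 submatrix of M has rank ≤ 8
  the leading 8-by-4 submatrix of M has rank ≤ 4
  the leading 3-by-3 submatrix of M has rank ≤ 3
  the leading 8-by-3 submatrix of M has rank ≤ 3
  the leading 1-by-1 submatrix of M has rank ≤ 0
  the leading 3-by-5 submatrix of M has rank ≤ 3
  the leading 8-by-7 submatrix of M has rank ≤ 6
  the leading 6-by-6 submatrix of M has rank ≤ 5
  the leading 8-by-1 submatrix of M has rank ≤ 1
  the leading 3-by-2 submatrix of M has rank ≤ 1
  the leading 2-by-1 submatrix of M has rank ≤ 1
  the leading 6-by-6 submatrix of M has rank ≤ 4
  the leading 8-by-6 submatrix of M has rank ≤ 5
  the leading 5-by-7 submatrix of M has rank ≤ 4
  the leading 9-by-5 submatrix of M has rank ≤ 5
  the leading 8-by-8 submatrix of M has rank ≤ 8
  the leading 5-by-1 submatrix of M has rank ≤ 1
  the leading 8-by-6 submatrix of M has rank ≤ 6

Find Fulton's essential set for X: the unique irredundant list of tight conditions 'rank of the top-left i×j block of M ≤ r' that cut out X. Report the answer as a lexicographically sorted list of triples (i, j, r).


The tightest implied rank at each (i,j), from the 22 conditions:

  R[1]: 0 | 0 | 0 | 1 | 1 | 1 | 1 | 1 | 1
  R[2]: 1 | 1 | 1 | 2 | 2 | 2 | 2 | 2 | 2
  R[3]: 1 | 1 | 2 | 3 | 3 | 3 | 3 | 3 | 3
  R[4]: 1 | 2 | 3 | 4 | 4 | 4 | 4 | 4 | 4
  R[5]: 1 | 2 | 3 | 4 | 4 | 4 | 4 | 5 | 5
  R[6]: 1 | 2 | 3 | 4 | 4 | 4 | 5 | 6 | 6
  R[7]: 1 | 2 | 3 | 4 | 5 | 5 | 6 | 7 | 7
  R[8]: 1 | 2 | 3 | 4 | 5 | 5 | 6 | 7 | 8
  R[9]: 1 | 2 | 3 | 4 | 5 | 6 | 7 | 8 | 9

second differences of R give the permutation w = (4, 1, 3, 2, 8, 7, 5, 9, 6).

|D(w)|=10, |Ess(w)|=5:

[(1, 3, 0), (3, 2, 1), (5, 7, 4), (6, 6, 4), (8, 6, 5)]


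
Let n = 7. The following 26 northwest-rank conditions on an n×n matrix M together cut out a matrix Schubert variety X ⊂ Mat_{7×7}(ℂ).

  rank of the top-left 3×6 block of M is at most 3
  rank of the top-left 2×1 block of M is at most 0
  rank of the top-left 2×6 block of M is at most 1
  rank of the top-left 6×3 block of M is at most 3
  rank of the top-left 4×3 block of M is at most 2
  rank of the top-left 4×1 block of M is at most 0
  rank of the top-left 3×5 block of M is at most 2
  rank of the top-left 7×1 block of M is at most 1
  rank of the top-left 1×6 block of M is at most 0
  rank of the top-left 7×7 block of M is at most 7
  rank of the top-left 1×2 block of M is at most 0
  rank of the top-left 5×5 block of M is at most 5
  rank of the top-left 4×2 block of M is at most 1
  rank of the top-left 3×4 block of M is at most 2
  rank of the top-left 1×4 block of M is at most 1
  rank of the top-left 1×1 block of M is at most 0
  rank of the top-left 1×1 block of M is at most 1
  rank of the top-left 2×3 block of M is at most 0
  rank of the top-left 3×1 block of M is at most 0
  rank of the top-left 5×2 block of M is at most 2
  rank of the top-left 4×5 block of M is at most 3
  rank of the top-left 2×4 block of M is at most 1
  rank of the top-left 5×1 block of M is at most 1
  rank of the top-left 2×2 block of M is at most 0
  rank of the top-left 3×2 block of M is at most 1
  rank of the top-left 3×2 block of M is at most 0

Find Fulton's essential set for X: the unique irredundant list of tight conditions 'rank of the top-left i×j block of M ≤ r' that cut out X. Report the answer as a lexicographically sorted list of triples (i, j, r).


Propagating the 26 rank bounds to every northwest block:

  i=1: 0, 0, 0, 0, 0, 0, 1
  i=2: 0, 0, 0, 1, 1, 1, 2
  i=3: 0, 0, 1, 2, 2, 2, 3
  i=4: 0, 1, 2, 3, 3, 3, 4
  i=5: 1, 2, 3, 4, 4, 4, 5
  i=6: 1, 2, 3, 4, 5, 5, 6
  i=7: 1, 2, 3, 4, 5, 6, 7

so w = (7, 4, 3, 2, 1, 5, 6).

Fulton essential set (4 of the 12 Rothe cells):

[(1, 6, 0), (2, 3, 0), (3, 2, 0), (4, 1, 0)]


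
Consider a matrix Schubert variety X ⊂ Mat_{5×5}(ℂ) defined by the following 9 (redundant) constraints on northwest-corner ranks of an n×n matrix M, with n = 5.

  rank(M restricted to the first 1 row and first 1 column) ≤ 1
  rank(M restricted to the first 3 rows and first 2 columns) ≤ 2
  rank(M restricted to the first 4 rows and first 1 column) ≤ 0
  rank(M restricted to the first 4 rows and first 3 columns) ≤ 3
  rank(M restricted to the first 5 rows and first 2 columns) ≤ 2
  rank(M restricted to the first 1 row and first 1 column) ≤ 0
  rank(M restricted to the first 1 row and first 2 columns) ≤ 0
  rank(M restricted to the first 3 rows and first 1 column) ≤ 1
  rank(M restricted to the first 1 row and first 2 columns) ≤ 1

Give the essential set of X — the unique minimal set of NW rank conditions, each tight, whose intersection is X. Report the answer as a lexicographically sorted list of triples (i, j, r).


The tightest implied rank at each (i,j), from the 9 conditions:

  0 | 0 | 1 | 1 | 1
  0 | 1 | 2 | 2 | 2
  0 | 1 | 2 | 3 | 3
  0 | 1 | 2 | 3 | 4
  1 | 2 | 3 | 4 | 5

giving w = (3, 2, 4, 5, 1) via Δ²R.

D(w) has 5 cells with 2 SE-corners; essential set:

[(1, 2, 0), (4, 1, 0)]


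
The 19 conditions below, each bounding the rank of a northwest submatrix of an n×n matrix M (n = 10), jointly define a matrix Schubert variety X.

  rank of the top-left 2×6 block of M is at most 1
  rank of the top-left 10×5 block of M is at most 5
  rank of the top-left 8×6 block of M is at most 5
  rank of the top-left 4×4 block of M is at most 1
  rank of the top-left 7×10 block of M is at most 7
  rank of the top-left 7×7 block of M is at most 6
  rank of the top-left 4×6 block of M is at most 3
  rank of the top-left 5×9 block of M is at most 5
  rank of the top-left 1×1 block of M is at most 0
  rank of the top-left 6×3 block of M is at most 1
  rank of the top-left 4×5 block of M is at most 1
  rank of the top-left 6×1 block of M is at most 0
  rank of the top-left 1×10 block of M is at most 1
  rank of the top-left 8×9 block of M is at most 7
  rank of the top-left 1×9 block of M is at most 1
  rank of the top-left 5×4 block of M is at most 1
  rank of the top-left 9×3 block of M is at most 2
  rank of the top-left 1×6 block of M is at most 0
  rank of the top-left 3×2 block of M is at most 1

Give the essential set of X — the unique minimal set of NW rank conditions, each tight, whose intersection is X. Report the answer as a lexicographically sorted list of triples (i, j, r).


Rank table r_w(10×10) implied by the 19 constraints:

  R[1]: 0 0 0 0 0 0 1 1 1 1
  R[2]: 0 1 1 1 1 1 2 2 2 2
  R[3]: 0 1 1 1 1 2 3 3 3 3
  R[4]: 0 1 1 1 1 2 3 4 4 4
  R[5]: 0 1 1 1 2 3 4 5 5 5
  R[6]: 0 1 1 2 3 4 5 6 6 6
  R[7]: 1 2 2 3 4 5 6 7 7 7
  R[8]: 1 2 2 3 4 5 6 7 7 8
  R[9]: 1 2 2 3 4 5 6 7 8 9
  R[10]: 1 2 3 4 5 6 7 8 9 10

giving w = (7, 2, 6, 8, 5, 4, 1, 10, 9, 3) via Δ²R.

|D(w)|=23, |Ess(w)|=7:

[(1, 6, 0), (4, 5, 1), (5, 4, 1), (6, 1, 0), (6, 3, 1), (8, 9, 7), (9, 3, 2)]


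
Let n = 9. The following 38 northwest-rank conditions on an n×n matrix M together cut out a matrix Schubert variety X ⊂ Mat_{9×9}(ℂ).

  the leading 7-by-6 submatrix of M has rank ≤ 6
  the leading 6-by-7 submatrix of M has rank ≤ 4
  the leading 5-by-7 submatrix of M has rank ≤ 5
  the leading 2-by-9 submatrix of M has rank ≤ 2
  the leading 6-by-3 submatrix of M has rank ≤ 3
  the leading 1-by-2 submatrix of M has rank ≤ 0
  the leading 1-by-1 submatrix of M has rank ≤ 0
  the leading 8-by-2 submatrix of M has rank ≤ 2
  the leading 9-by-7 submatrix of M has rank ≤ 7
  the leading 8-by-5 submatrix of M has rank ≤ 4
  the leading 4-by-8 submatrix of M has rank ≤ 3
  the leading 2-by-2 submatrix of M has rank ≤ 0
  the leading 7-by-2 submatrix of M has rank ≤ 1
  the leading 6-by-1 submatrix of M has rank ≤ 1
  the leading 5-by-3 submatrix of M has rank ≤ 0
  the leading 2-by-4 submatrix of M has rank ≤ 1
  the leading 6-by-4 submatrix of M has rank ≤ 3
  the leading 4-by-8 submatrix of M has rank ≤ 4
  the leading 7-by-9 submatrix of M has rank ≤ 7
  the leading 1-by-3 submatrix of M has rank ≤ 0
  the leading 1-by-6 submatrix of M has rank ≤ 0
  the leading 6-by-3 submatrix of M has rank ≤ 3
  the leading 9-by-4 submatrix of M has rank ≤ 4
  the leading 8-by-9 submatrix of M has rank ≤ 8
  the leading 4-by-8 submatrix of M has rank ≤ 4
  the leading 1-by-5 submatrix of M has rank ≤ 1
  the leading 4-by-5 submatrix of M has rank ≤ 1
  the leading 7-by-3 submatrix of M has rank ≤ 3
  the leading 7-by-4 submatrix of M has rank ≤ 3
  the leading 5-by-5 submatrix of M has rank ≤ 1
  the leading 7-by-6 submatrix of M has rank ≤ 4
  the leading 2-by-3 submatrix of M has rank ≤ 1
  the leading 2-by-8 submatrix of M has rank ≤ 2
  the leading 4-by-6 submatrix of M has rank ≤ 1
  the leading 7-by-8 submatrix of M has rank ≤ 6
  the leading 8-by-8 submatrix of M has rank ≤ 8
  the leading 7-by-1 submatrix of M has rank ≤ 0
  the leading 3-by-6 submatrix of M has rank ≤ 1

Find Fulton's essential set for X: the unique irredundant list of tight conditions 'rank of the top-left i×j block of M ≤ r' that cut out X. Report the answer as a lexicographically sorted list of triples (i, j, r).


Computing R[i][j] = min implied NW-rank bound (n=9, 38 conditions):

  R[1]: 0, 0, 0, 0, 0, 0, 1, 1, 1
  R[2]: 0, 0, 0, 1, 1, 1, 2, 2, 2
  R[3]: 0, 0, 0, 1, 1, 1, 2, 3, 3
  R[4]: 0, 0, 0, 1, 1, 1, 2, 3, 4
  R[5]: 0, 0, 0, 1, 1, 2, 3, 4, 5
  R[6]: 0, 1, 1, 2, 2, 3, 4, 5, 6
  R[7]: 0, 1, 2, 3, 3, 4, 5, 6, 7
  R[8]: 1, 2, 3, 4, 4, 5, 6, 7, 8
  R[9]: 1, 2, 3, 4, 5, 6, 7, 8, 9

giving w = (7, 4, 8, 9, 6, 2, 3, 1, 5) via Δ²R.

D(w) has 25 cells with 5 SE-corners; essential set:

[(1, 6, 0), (4, 6, 1), (5, 3, 0), (5, 5, 1), (7, 1, 0)]
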